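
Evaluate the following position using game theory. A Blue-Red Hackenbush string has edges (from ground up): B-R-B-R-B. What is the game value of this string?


Edges (from ground): B-R-B-R-B
By Berlekamp's sign-expansion rule, a Blue-Red Hackenbush stalk has the value of the surreal number whose sign sequence is the edge sequence with B -> + and R -> -.
Sign sequence: +-+-+
Trace the sign expansion in the surreal number tree, starting from 0:
Edge 1: B (sign +) -> bounds (0, +inf), value = 1
Edge 2: R (sign -) -> bounds (0, 1), value = 1/2
Edge 3: B (sign +) -> bounds (1/2, 1), value = 3/4
Edge 4: R (sign -) -> bounds (1/2, 3/4), value = 5/8
Edge 5: B (sign +) -> bounds (5/8, 3/4), value = 11/16
Game value = 11/16

11/16


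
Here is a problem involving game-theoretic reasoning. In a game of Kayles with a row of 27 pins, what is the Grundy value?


Kayles: a move removes 1 or 2 adjacent pins from a contiguous row.
Removing pins from a row of k leaves two independent rows (a, b) with a + b = k - 1 (one pin) or a + b = k - 2 (two pins); an end removal gives a = 0.
By Sprague-Grundy, G(k) = mex{ G(a) XOR G(b) } over all these splits. G(0) = 0.
G(1): splits (0,0):0^0=0 -> mex({0}) = 1
G(2): splits (0,1):0^1=1 (0,0):0^0=0 -> mex({0, 1}) = 2
G(3): splits (0,2):0^2=2 (1,1):1^1=0 (0,1):0^1=1 -> mex({0, 1, 2}) = 3
G(4): splits (0,3):0^3=3 (1,2):1^2=3 (0,2):0^2=2 (1,1):1^1=0 -> mex({0, 2, 3}) = 1
G(5): splits (0,4):0^1=1 (1,3):1^3=2 (2,2):2^2=0 (0,3):0^3=3 (1,2):1^2=3 -> mex({0, 1, 2, 3}) = 4
G(6) = mex({0, 1, 2, 4}) = 3
G(7) = mex({0, 1, 3, 4, 5}) = 2
G(8) = mex({0, 2, 3, 5, 6}) = 1
G(9) = mex({0, 1, 2, 3, 6, 7}) = 4
G(10) = mex({0, 1, 3, 4, 5, 7}) = 2
G(11) = mex({0, 1, 2, 3, 4, 5}) = 6
G(12) = mex({0, 1, 2, 3, 5, 6, 7}) = 4
G(13) = mex({0, 2, 3, 4, 6, 7}) = 1
G(14) = mex({0, 1, 4, 5, 6, 7}) = 2
G(15) = mex({0, 1, 2, 3, 4, 5, 6}) = 7
G(16) = mex({0, 2, 3, 5, 6, 7}) = 1
G(17) = mex({0, 1, 2, 3, 5, 6, 7}) = 4
G(18) = mex({0, 1, 2, 4, 5, 6}) = 3
G(19) = mex({0, 1, 3, 4, 5, 7}) = 2
G(20) = mex({0, 2, 3, 4, 5, 6, 7}) = 1
G(21) = mex({0, 1, 2, 3, 5, 6, 7}) = 4
G(22) = mex({0, 1, 2, 3, 4, 5, 7}) = 6
G(23) = mex({0, 1, 2, 3, 4, 5, 6}) = 7
G(24) = mex({0, 1, 2, 3, 5, 6, 7}) = 4
G(25) = mex({0, 2, 3, 4, 6, 7}) = 1
G(26) = mex({0, 1, 3, 4, 5, 6, 7}) = 2
G(27) = mex({0, 1, 2, 3, 4, 5, 6, 7}) = 8
Therefore G(27) = 8.

8


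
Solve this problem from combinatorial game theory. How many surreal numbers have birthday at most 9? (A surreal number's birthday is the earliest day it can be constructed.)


Day 0: {|} = 0 is born. Count = 1.
Day n: the number of surreal numbers born by day n is 2^(n+1) - 1.
By day 0: 2^1 - 1 = 1
By day 1: 2^2 - 1 = 3
By day 2: 2^3 - 1 = 7
By day 3: 2^4 - 1 = 15
By day 4: 2^5 - 1 = 31
By day 5: 2^6 - 1 = 63
By day 6: 2^7 - 1 = 127
By day 7: 2^8 - 1 = 255
By day 8: 2^9 - 1 = 511
By day 9: 2^10 - 1 = 1023
By day 9: 1023 surreal numbers.

1023


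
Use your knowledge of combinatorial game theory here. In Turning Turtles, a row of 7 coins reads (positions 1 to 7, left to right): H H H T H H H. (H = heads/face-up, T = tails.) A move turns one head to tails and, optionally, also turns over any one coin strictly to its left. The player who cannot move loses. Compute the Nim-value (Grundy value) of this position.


Coins: H H H T H H H
Key fact: a single head at position k behaves exactly like a Nim heap of size k (turning it to T and optionally flipping a coin at j < k corresponds to moving the heap from k to j, or to 0), and heads combine as a disjunctive sum (two heads at the same place would cancel, matching j XOR j = 0). So the Nim-value is the XOR of the 1-indexed positions of the heads.
Face-up positions (1-indexed): [1, 2, 3, 5, 6, 7]
XOR 0 with 1: 0 XOR 1 = 1
XOR 1 with 2: 1 XOR 2 = 3
XOR 3 with 3: 3 XOR 3 = 0
XOR 0 with 5: 0 XOR 5 = 5
XOR 5 with 6: 5 XOR 6 = 3
XOR 3 with 7: 3 XOR 7 = 4
Nim-value = 4

4


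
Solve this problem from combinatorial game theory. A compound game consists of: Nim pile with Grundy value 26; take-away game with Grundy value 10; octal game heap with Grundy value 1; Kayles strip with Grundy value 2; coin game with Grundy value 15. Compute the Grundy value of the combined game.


By the Sprague-Grundy theorem, the Grundy value of a sum of games is the XOR of individual Grundy values.
Nim pile: Grundy value = 26. Running XOR: 0 XOR 26 = 26
take-away game: Grundy value = 10. Running XOR: 26 XOR 10 = 16
octal game heap: Grundy value = 1. Running XOR: 16 XOR 1 = 17
Kayles strip: Grundy value = 2. Running XOR: 17 XOR 2 = 19
coin game: Grundy value = 15. Running XOR: 19 XOR 15 = 28
The combined Grundy value is 28.

28


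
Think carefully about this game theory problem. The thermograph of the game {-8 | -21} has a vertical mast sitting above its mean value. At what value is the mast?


Game = {-8 | -21}, a switch {a | b} with numbers a > b.
Its thermograph has left wall a - t and right wall b + t, which meet at t = (a - b)/2, where both equal (a + b)/2. So the mast (mean value) is at (a + b)/2.
Mean = (-8 + (-21))/2 = -29/2 = -29/2

-29/2


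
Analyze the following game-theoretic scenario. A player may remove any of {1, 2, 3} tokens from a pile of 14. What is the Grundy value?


The subtraction set is S = {1, 2, 3}.
G(k) = mex{ G(k - s) : s in S, s <= k }. We compute iteratively: G(0) = 0.
G(1) = mex({0}) = 1
G(2) = mex({0, 1}) = 2
G(3) = mex({0, 1, 2}) = 3
G(4) = mex({1, 2, 3}) = 0
G(5) = mex({0, 2, 3}) = 1
G(6) = mex({0, 1, 3}) = 2
Observe that G(4)..G(6) = 0, 1, 2 repeats G(0)..G(2) = 0, 1, 2.
For k >= max(S) = 3, G(k) is determined by the previous 3 values G(k-3)..G(k-1); a window of 3 consecutive values has recurred shifted by 4, so by induction G(k + 4) = G(k) for all k >= 0: the sequence is periodic from the start with period 4.
One period: G(0..3) = 0, 1, 2, 3.
14 mod 4 = 2, so G(14) = G(2) = 2.

2


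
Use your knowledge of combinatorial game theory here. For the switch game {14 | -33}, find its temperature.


The game is {14 | -33}, a switch {a | b} with numbers a > b.
Cooling {a | b} by t gives {a - t | b + t}, which stops being hot when a - t = b + t, i.e. at t = (a - b)/2. So the temperature of a switch is (a - b)/2.
Temperature = (Left option - Right option) / 2
= (14 - (-33)) / 2
= 47 / 2
= 47/2

47/2


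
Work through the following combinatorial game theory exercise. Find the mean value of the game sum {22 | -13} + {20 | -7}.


G1 = {22 | -13}, G2 = {20 | -7}
Each is a switch {a | b} with numbers a > b; its mean value is (a + b)/2, and mean value is additive over game sums: m(G1 + G2) = m(G1) + m(G2).
Mean of G1 = (22 + (-13))/2 = 9/2 = 9/2
Mean of G2 = (20 + (-7))/2 = 13/2 = 13/2
Mean of G1 + G2 = 9/2 + 13/2 = 11

11


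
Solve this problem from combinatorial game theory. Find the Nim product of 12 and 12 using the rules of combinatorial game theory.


Nim multiplication is bilinear over XOR: (u XOR v) * w = (u*w) XOR (v*w).
So we split each operand into its bit components and XOR the pairwise Nim products.
12 = 4 + 8 (as XOR of powers of 2).
12 = 4 + 8 (as XOR of powers of 2).
Using the standard Nim-product table on single bits:
  2*2 = 3,   2*4 = 8,   2*8 = 12,
  4*4 = 6,   4*8 = 11,  8*8 = 13,
and  1*x = x (identity), k*l = l*k (commutative).
Pairwise Nim products:
  4 * 4 = 6
  4 * 8 = 11
  8 * 4 = 11
  8 * 8 = 13
XOR them: 6 XOR 11 XOR 11 XOR 13 = 11.
Result: 12 * 12 = 11 (in Nim).

11


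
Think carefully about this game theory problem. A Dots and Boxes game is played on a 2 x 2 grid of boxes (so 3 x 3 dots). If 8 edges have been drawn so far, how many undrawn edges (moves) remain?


Grid: 2 x 2 boxes, i.e. 3 rows and 3 columns of dots.
Horizontal edges: (rows + 1) * cols = 3 * 2 = 6
Vertical edges: rows * (cols + 1) = 2 * 3 = 6
Total edges: 6 + 6 = 12
Edges drawn: 8
Remaining: 12 - 8 = 4

4


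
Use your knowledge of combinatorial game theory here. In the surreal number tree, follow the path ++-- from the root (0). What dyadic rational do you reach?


Sign expansion: ++--
Rule: track bounds (lo, hi), initially (-inf, +inf). On '+', the current value becomes lo and we move to the simplest number in (value, hi): value + 1 if hi = +inf, otherwise the midpoint (value + hi)/2. On '-', the current value becomes hi and we move to value - 1 if lo = -inf, otherwise the midpoint (lo + value)/2.
Start at 0.
Step 1: sign = +, move right. Bounds: (0, +inf). Value = 1
Step 2: sign = +, move right. Bounds: (1, +inf). Value = 2
Step 3: sign = -, move left. Bounds: (1, 2). Value = 3/2
Step 4: sign = -, move left. Bounds: (1, 3/2). Value = 5/4
The surreal number with sign expansion ++-- is 5/4.

5/4


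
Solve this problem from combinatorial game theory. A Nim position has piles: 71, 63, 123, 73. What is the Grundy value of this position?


We need the XOR (exclusive or) of all pile sizes.
After XOR-ing pile 1 (size 71): 0 XOR 71 = 71
After XOR-ing pile 2 (size 63): 71 XOR 63 = 120
After XOR-ing pile 3 (size 123): 120 XOR 123 = 3
After XOR-ing pile 4 (size 73): 3 XOR 73 = 74
The Nim-value of this position is 74.

74


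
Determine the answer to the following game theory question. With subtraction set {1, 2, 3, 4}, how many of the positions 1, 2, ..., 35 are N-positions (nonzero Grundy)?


Subtraction set S = {1, 2, 3, 4}, so G(n) = n mod 5.
G(n) = 0 when n is a multiple of 5.
Multiples of 5 in [1, 35]: 7
N-positions (nonzero Grundy) = 35 - 7 = 28

28


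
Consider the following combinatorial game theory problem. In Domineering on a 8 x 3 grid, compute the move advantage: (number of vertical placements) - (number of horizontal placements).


Board is 8 x 3 (rows x cols).
Left (vertical) placements: (rows-1) * cols = 7 * 3 = 21
Right (horizontal) placements: rows * (cols-1) = 8 * 2 = 16
Advantage = Left - Right = 21 - 16 = 5

5


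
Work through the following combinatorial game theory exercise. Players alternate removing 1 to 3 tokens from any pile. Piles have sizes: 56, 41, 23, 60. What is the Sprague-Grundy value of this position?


Subtraction set: {1, 2, 3}
For this subtraction set, G(n) = n mod 4 (period = max + 1 = 4).
Pile 1 (size 56): G(56) = 56 mod 4 = 0
Pile 2 (size 41): G(41) = 41 mod 4 = 1
Pile 3 (size 23): G(23) = 23 mod 4 = 3
Pile 4 (size 60): G(60) = 60 mod 4 = 0
Total Grundy value = XOR of all: 0 XOR 1 XOR 3 XOR 0 = 2

2


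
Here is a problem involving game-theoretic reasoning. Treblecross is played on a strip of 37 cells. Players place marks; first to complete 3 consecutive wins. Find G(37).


Treblecross: place X on empty cells; 3-in-a-row wins.
Playing within two cells of an existing X lets the opponent win at once, so sensible play treats the cells i-2..i+2 around each X as dead. The player left with no safe cell loses, so this is a normal-play take-away game on strips of safe cells.
Placing X at cell i (0-indexed) of a strip of k safe cells leaves independent strips of sizes max(0, i-2) and max(0, k-i-3). Hence G(k) = mex{ G(max(0,i-2)) XOR G(max(0,k-i-3)) : 0 <= i < k }, with G(0) = 0.
G(1): splits (0,0):0^0=0 -> mex({0}) = 1
G(2): splits (0,0):0^0=0 -> mex({0}) = 1
G(3): splits (0,0):0^0=0 -> mex({0}) = 1
G(4): splits (0,1):0^1=1 (0,0):0^0=0 -> mex({0, 1}) = 2
G(5): splits (0,2):0^1=1 (0,1):0^1=1 (0,0):0^0=0 -> mex({0, 1}) = 2
G(6) = mex({1}) = 0
G(7) = mex({0, 1, 2}) = 3
G(8) = mex({0, 1, 2}) = 3
G(9) = mex({0, 2}) = 1
G(10) = mex({0, 2, 3}) = 1
G(11) = mex({0, 3}) = 1
G(12) = mex({1, 3}) = 0
G(13) = mex({0, 1, 2, 3}) = 4
G(14) = mex({0, 1, 2}) = 3
G(15) = mex({0, 1, 2}) = 3
G(16) = mex({0, 1, 2, 4}) = 3
G(17) = mex({0, 1, 3, 4}) = 2
G(18) = mex({0, 1, 3, 4}) = 2
G(19) = mex({0, 1, 3, 5}) = 2
G(20) = mex({0, 1, 2, 3, 5}) = 4
G(21) = mex({0, 1, 2, 3, 5}) = 4
G(22) = mex({1, 2, 6}) = 0
G(23) = mex({0, 1, 2, 3, 4, 6}) = 5
G(24) = mex({0, 1, 2, 3, 4}) = 5
G(25) = mex({0, 1, 3, 4, 7}) = 2
G(26) = mex({0, 1, 3, 4, 5, 7}) = 2
G(27) = mex({0, 1, 3, 5}) = 2
G(28) = mex({0, 1, 2, 5}) = 3
G(29) = mex({0, 1, 2, 4, 5, 6}) = 3
G(30) = mex({1, 2, 4, 6}) = 0
G(31) = mex({0, 1, 2, 3, 4, 6}) = 5
G(32) = mex({1, 2, 3, 4, 7}) = 0
G(33) = mex({0, 3, 7}) = 1
G(34) = mex({0, 2, 3, 5, 7}) = 1
G(35) = mex({0, 2, 3, 5, 6}) = 1
G(36) = mex({0, 1, 2, 5, 6}) = 3
G(37) = mex({0, 1, 2, 4, 5, 6}) = 3
Therefore G(37) = 3.

3


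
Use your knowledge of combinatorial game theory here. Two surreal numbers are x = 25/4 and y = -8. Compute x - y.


x = 25/4, y = -8
Converting to common denominator: 4
x = 25/4, y = -32/4
x - y = 25/4 - -8 = 57/4

57/4


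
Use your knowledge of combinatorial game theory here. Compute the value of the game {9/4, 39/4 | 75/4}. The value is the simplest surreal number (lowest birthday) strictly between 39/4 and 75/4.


Left options: {9/4, 39/4}, max = 39/4
Right options: {75/4}, min = 75/4
All options are numbers and max(Left) < min(Right), so by the simplicity theorem the value is the simplest (earliest-born) number strictly between 39/4 and 75/4.
Integers 10 through 18 all lie strictly between 39/4 and 75/4.
Among integers, the simplest (lowest birthday = smallest |n|; 0 is born on day 0, +-n on day n) is 10.
No non-integer in the interval can be simpler: if x is a non-integer in the interval, then floor(x) or ceil(x) also lies in the interval (the interval contains an integer), and both are proper prefixes of x's sign expansion, i.e. born earlier. So the game value is 10.
Game value = 10

10


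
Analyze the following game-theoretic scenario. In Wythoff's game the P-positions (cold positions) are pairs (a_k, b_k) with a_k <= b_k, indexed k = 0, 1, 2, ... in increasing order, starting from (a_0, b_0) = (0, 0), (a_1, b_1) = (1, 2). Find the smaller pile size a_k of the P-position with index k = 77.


By Wythoff's theorem, a_k = floor(k * phi) and b_k = floor(k * phi^2) = a_k + k, where phi = (1 + sqrt(5))/2 is the golden ratio.
phi = (1 + sqrt(5))/2 = 1.618034
k = 77
k * phi = 77 * 1.618034 = 124.588617
a_77 = floor(k * phi) = 124

124


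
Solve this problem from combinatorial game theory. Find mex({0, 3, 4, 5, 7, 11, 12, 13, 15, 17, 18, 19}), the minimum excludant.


Set = {0, 3, 4, 5, 7, 11, 12, 13, 15, 17, 18, 19}
0 is in the set.
1 is NOT in the set. This is the mex.
mex = 1

1


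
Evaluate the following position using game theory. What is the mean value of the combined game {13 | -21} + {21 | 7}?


G1 = {13 | -21}, G2 = {21 | 7}
Each is a switch {a | b} with numbers a > b; its mean value is (a + b)/2, and mean value is additive over game sums: m(G1 + G2) = m(G1) + m(G2).
Mean of G1 = (13 + (-21))/2 = -8/2 = -4
Mean of G2 = (21 + (7))/2 = 28/2 = 14
Mean of G1 + G2 = -4 + 14 = 10

10


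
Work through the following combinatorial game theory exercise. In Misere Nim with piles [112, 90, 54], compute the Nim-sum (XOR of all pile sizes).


We need the XOR (exclusive or) of all pile sizes.
After XOR-ing pile 1 (size 112): 0 XOR 112 = 112
After XOR-ing pile 2 (size 90): 112 XOR 90 = 42
After XOR-ing pile 3 (size 54): 42 XOR 54 = 28
The Nim-value of this position is 28.

28


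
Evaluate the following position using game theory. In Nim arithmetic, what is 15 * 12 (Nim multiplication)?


Nim multiplication is bilinear over XOR: (u XOR v) * w = (u*w) XOR (v*w).
So we split each operand into its bit components and XOR the pairwise Nim products.
15 = 1 + 2 + 4 + 8 (as XOR of powers of 2).
12 = 4 + 8 (as XOR of powers of 2).
Using the standard Nim-product table on single bits:
  2*2 = 3,   2*4 = 8,   2*8 = 12,
  4*4 = 6,   4*8 = 11,  8*8 = 13,
and  1*x = x (identity), k*l = l*k (commutative).
Pairwise Nim products:
  1 * 4 = 4
  1 * 8 = 8
  2 * 4 = 8
  2 * 8 = 12
  4 * 4 = 6
  4 * 8 = 11
  8 * 4 = 11
  8 * 8 = 13
XOR them: 4 XOR 8 XOR 8 XOR 12 XOR 6 XOR 11 XOR 11 XOR 13 = 3.
Result: 15 * 12 = 3 (in Nim).

3


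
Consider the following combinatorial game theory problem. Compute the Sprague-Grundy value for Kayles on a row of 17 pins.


Kayles: a move removes 1 or 2 adjacent pins from a contiguous row.
Removing pins from a row of k leaves two independent rows (a, b) with a + b = k - 1 (one pin) or a + b = k - 2 (two pins); an end removal gives a = 0.
By Sprague-Grundy, G(k) = mex{ G(a) XOR G(b) } over all these splits. G(0) = 0.
G(1): splits (0,0):0^0=0 -> mex({0}) = 1
G(2): splits (0,1):0^1=1 (0,0):0^0=0 -> mex({0, 1}) = 2
G(3): splits (0,2):0^2=2 (1,1):1^1=0 (0,1):0^1=1 -> mex({0, 1, 2}) = 3
G(4): splits (0,3):0^3=3 (1,2):1^2=3 (0,2):0^2=2 (1,1):1^1=0 -> mex({0, 2, 3}) = 1
G(5): splits (0,4):0^1=1 (1,3):1^3=2 (2,2):2^2=0 (0,3):0^3=3 (1,2):1^2=3 -> mex({0, 1, 2, 3}) = 4
G(6) = mex({0, 1, 2, 4}) = 3
G(7) = mex({0, 1, 3, 4, 5}) = 2
G(8) = mex({0, 2, 3, 5, 6}) = 1
G(9) = mex({0, 1, 2, 3, 6, 7}) = 4
G(10) = mex({0, 1, 3, 4, 5, 7}) = 2
G(11) = mex({0, 1, 2, 3, 4, 5}) = 6
G(12) = mex({0, 1, 2, 3, 5, 6, 7}) = 4
G(13) = mex({0, 2, 3, 4, 6, 7}) = 1
G(14) = mex({0, 1, 4, 5, 6, 7}) = 2
G(15) = mex({0, 1, 2, 3, 4, 5, 6}) = 7
G(16) = mex({0, 2, 3, 5, 6, 7}) = 1
G(17) = mex({0, 1, 2, 3, 5, 6, 7}) = 4
Therefore G(17) = 4.

4


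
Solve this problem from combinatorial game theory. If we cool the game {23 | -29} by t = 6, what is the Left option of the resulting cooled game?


Original game: {23 | -29} (a switch {a | b} with a > b).
Cooling by t (for t below the temperature (a - b)/2 = 26) taxes each move by t: {a | b} cooled by t is {a - t | b + t}.
Cooling amount: t = 6
Cooled Left option: 23 - 6 = 17
Cooled Right option: -29 + 6 = -23
Cooled game: {17 | -23}
Left option = 17

17


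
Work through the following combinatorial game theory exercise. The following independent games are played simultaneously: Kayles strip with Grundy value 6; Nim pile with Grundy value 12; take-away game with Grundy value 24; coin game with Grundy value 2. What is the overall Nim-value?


By the Sprague-Grundy theorem, the Grundy value of a sum of games is the XOR of individual Grundy values.
Kayles strip: Grundy value = 6. Running XOR: 0 XOR 6 = 6
Nim pile: Grundy value = 12. Running XOR: 6 XOR 12 = 10
take-away game: Grundy value = 24. Running XOR: 10 XOR 24 = 18
coin game: Grundy value = 2. Running XOR: 18 XOR 2 = 16
The combined Grundy value is 16.

16


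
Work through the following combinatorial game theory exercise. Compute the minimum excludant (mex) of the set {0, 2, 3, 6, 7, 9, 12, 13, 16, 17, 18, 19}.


Set = {0, 2, 3, 6, 7, 9, 12, 13, 16, 17, 18, 19}
0 is in the set.
1 is NOT in the set. This is the mex.
mex = 1

1


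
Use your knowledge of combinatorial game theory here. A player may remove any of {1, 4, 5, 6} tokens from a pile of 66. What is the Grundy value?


The subtraction set is S = {1, 4, 5, 6}.
G(k) = mex{ G(k - s) : s in S, s <= k }. We compute iteratively: G(0) = 0.
G(1) = mex({0}) = 1
G(2) = mex({1}) = 0
G(3) = mex({0}) = 1
G(4) = mex({0, 1}) = 2
G(5) = mex({0, 1, 2}) = 3
G(6) = mex({0, 1, 3}) = 2
G(7) = mex({0, 1, 2}) = 3
G(8) = mex({0, 1, 2, 3}) = 4
G(9) = mex({1, 2, 3, 4}) = 0
G(10) = mex({0, 2, 3}) = 1
G(11) = mex({1, 2, 3}) = 0
G(12) = mex({0, 2, 3, 4}) = 1
G(13) = mex({0, 1, 3, 4}) = 2
G(14) = mex({0, 1, 2, 4}) = 3
Observe that G(9)..G(14) = 0, 1, 0, 1, 2, 3 repeats G(0)..G(5) = 0, 1, 0, 1, 2, 3.
For k >= max(S) = 6, G(k) is determined by the previous 6 values G(k-6)..G(k-1); a window of 6 consecutive values has recurred shifted by 9, so by induction G(k + 9) = G(k) for all k >= 0: the sequence is periodic from the start with period 9.
One period: G(0..8) = 0, 1, 0, 1, 2, 3, 2, 3, 4.
66 mod 9 = 3, so G(66) = G(3) = 1.

1


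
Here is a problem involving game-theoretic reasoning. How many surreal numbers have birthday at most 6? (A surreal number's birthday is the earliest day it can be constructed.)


Day 0: {|} = 0 is born. Count = 1.
Day n: the number of surreal numbers born by day n is 2^(n+1) - 1.
By day 0: 2^1 - 1 = 1
By day 1: 2^2 - 1 = 3
By day 2: 2^3 - 1 = 7
By day 3: 2^4 - 1 = 15
By day 4: 2^5 - 1 = 31
By day 5: 2^6 - 1 = 63
By day 6: 2^7 - 1 = 127
By day 6: 127 surreal numbers.

127


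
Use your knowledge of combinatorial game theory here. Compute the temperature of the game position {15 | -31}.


The game is {15 | -31}, a switch {a | b} with numbers a > b.
Cooling {a | b} by t gives {a - t | b + t}, which stops being hot when a - t = b + t, i.e. at t = (a - b)/2. So the temperature of a switch is (a - b)/2.
Temperature = (Left option - Right option) / 2
= (15 - (-31)) / 2
= 46 / 2
= 23

23


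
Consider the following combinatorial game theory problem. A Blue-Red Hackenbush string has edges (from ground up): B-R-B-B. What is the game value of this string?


Edges (from ground): B-R-B-B
By Berlekamp's sign-expansion rule, a Blue-Red Hackenbush stalk has the value of the surreal number whose sign sequence is the edge sequence with B -> + and R -> -.
Sign sequence: +-++
Trace the sign expansion in the surreal number tree, starting from 0:
Edge 1: B (sign +) -> bounds (0, +inf), value = 1
Edge 2: R (sign -) -> bounds (0, 1), value = 1/2
Edge 3: B (sign +) -> bounds (1/2, 1), value = 3/4
Edge 4: B (sign +) -> bounds (3/4, 1), value = 7/8
Game value = 7/8

7/8


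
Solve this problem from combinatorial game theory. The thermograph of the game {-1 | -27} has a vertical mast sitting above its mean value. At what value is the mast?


Game = {-1 | -27}, a switch {a | b} with numbers a > b.
Its thermograph has left wall a - t and right wall b + t, which meet at t = (a - b)/2, where both equal (a + b)/2. So the mast (mean value) is at (a + b)/2.
Mean = (-1 + (-27))/2 = -28/2 = -14

-14


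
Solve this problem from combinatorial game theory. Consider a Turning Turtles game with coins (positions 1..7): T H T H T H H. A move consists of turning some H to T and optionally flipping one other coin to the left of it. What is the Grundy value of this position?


Coins: T H T H T H H
Key fact: a single head at position k behaves exactly like a Nim heap of size k (turning it to T and optionally flipping a coin at j < k corresponds to moving the heap from k to j, or to 0), and heads combine as a disjunctive sum (two heads at the same place would cancel, matching j XOR j = 0). So the Nim-value is the XOR of the 1-indexed positions of the heads.
Face-up positions (1-indexed): [2, 4, 6, 7]
XOR 0 with 2: 0 XOR 2 = 2
XOR 2 with 4: 2 XOR 4 = 6
XOR 6 with 6: 6 XOR 6 = 0
XOR 0 with 7: 0 XOR 7 = 7
Nim-value = 7

7


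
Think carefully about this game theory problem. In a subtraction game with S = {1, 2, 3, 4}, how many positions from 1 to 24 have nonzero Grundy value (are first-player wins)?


Subtraction set S = {1, 2, 3, 4}, so G(n) = n mod 5.
G(n) = 0 when n is a multiple of 5.
Multiples of 5 in [1, 24]: 4
N-positions (nonzero Grundy) = 24 - 4 = 20

20


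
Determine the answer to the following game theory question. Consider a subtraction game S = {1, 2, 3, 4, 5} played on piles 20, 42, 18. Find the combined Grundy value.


Subtraction set: {1, 2, 3, 4, 5}
For this subtraction set, G(n) = n mod 6 (period = max + 1 = 6).
Pile 1 (size 20): G(20) = 20 mod 6 = 2
Pile 2 (size 42): G(42) = 42 mod 6 = 0
Pile 3 (size 18): G(18) = 18 mod 6 = 0
Total Grundy value = XOR of all: 2 XOR 0 XOR 0 = 2

2


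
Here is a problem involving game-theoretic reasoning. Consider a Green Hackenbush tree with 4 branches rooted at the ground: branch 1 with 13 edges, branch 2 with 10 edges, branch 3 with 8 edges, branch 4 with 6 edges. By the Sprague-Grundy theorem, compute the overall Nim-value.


The tree has 4 branches from the ground vertex.
In Green Hackenbush, the Nim-value of a simple path of length k is k.
Branch 1: length 13, Nim-value = 13
Branch 2: length 10, Nim-value = 10
Branch 3: length 8, Nim-value = 8
Branch 4: length 6, Nim-value = 6
Total Nim-value = XOR of all branch values:
0 XOR 13 = 13
13 XOR 10 = 7
7 XOR 8 = 15
15 XOR 6 = 9
Nim-value of the tree = 9

9


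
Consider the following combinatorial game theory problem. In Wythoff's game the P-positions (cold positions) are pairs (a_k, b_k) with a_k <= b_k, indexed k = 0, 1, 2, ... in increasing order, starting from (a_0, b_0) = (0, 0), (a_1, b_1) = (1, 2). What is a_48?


By Wythoff's theorem, a_k = floor(k * phi) and b_k = floor(k * phi^2) = a_k + k, where phi = (1 + sqrt(5))/2 is the golden ratio.
phi = (1 + sqrt(5))/2 = 1.618034
k = 48
k * phi = 48 * 1.618034 = 77.665631
a_48 = floor(k * phi) = 77

77


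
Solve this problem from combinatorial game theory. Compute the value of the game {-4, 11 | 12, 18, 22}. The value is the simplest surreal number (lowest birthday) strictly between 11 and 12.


Left options: {-4, 11}, max = 11
Right options: {12, 18, 22}, min = 12
All options are numbers and max(Left) < min(Right), so by the simplicity theorem the value is the simplest (earliest-born) number strictly between 11 and 12.
No integer lies strictly between 11 and 12, so the value is the dyadic rational m/2^k in the interval with the smallest k (then m odd); search k = 1, 2, ...:
Denominator 2: 23/2 lies strictly between 11 and 12 -- found.
The simplest number in the interval is 23/2.
Game value = 23/2

23/2


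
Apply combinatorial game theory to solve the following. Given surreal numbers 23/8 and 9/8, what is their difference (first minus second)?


x = 23/8, y = 9/8
Converting to common denominator: 8
x = 23/8, y = 9/8
x - y = 23/8 - 9/8 = 7/4

7/4


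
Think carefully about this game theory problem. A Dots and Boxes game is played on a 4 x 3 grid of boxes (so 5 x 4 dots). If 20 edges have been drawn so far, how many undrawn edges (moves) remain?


Grid: 4 x 3 boxes, i.e. 5 rows and 4 columns of dots.
Horizontal edges: (rows + 1) * cols = 5 * 3 = 15
Vertical edges: rows * (cols + 1) = 4 * 4 = 16
Total edges: 15 + 16 = 31
Edges drawn: 20
Remaining: 31 - 20 = 11

11


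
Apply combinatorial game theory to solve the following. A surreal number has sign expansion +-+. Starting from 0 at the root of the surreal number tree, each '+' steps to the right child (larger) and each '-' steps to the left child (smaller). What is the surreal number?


Sign expansion: +-+
Rule: track bounds (lo, hi), initially (-inf, +inf). On '+', the current value becomes lo and we move to the simplest number in (value, hi): value + 1 if hi = +inf, otherwise the midpoint (value + hi)/2. On '-', the current value becomes hi and we move to value - 1 if lo = -inf, otherwise the midpoint (lo + value)/2.
Start at 0.
Step 1: sign = +, move right. Bounds: (0, +inf). Value = 1
Step 2: sign = -, move left. Bounds: (0, 1). Value = 1/2
Step 3: sign = +, move right. Bounds: (1/2, 1). Value = 3/4
The surreal number with sign expansion +-+ is 3/4.

3/4


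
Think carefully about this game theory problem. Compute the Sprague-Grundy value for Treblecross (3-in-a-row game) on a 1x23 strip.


Treblecross: place X on empty cells; 3-in-a-row wins.
Playing within two cells of an existing X lets the opponent win at once, so sensible play treats the cells i-2..i+2 around each X as dead. The player left with no safe cell loses, so this is a normal-play take-away game on strips of safe cells.
Placing X at cell i (0-indexed) of a strip of k safe cells leaves independent strips of sizes max(0, i-2) and max(0, k-i-3). Hence G(k) = mex{ G(max(0,i-2)) XOR G(max(0,k-i-3)) : 0 <= i < k }, with G(0) = 0.
G(1): splits (0,0):0^0=0 -> mex({0}) = 1
G(2): splits (0,0):0^0=0 -> mex({0}) = 1
G(3): splits (0,0):0^0=0 -> mex({0}) = 1
G(4): splits (0,1):0^1=1 (0,0):0^0=0 -> mex({0, 1}) = 2
G(5): splits (0,2):0^1=1 (0,1):0^1=1 (0,0):0^0=0 -> mex({0, 1}) = 2
G(6) = mex({1}) = 0
G(7) = mex({0, 1, 2}) = 3
G(8) = mex({0, 1, 2}) = 3
G(9) = mex({0, 2}) = 1
G(10) = mex({0, 2, 3}) = 1
G(11) = mex({0, 3}) = 1
G(12) = mex({1, 3}) = 0
G(13) = mex({0, 1, 2, 3}) = 4
G(14) = mex({0, 1, 2}) = 3
G(15) = mex({0, 1, 2}) = 3
G(16) = mex({0, 1, 2, 4}) = 3
G(17) = mex({0, 1, 3, 4}) = 2
G(18) = mex({0, 1, 3, 4}) = 2
G(19) = mex({0, 1, 3, 5}) = 2
G(20) = mex({0, 1, 2, 3, 5}) = 4
G(21) = mex({0, 1, 2, 3, 5}) = 4
G(22) = mex({1, 2, 6}) = 0
G(23) = mex({0, 1, 2, 3, 4, 6}) = 5
Therefore G(23) = 5.

5


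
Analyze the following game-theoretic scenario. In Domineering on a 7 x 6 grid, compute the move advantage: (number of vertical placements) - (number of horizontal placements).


Board is 7 x 6 (rows x cols).
Left (vertical) placements: (rows-1) * cols = 6 * 6 = 36
Right (horizontal) placements: rows * (cols-1) = 7 * 5 = 35
Advantage = Left - Right = 36 - 35 = 1

1


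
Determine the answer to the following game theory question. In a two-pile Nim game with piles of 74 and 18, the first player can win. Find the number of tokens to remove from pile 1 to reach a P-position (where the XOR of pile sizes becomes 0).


Piles: 74 and 18
Current XOR: 74 XOR 18 = 88 (non-zero, so this is an N-position).
To make the XOR zero, we need to find a move that balances the piles.
For pile 1 (size 74): target = 74 XOR 88 = 18
We reduce pile 1 from 74 to 18.
Tokens removed: 74 - 18 = 56
Verification: 18 XOR 18 = 0

56


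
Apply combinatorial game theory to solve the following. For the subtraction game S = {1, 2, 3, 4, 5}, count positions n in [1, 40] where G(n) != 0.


Subtraction set S = {1, 2, 3, 4, 5}, so G(n) = n mod 6.
G(n) = 0 when n is a multiple of 6.
Multiples of 6 in [1, 40]: 6
N-positions (nonzero Grundy) = 40 - 6 = 34

34


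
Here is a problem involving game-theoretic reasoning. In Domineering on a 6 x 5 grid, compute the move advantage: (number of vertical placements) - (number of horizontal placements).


Board is 6 x 5 (rows x cols).
Left (vertical) placements: (rows-1) * cols = 5 * 5 = 25
Right (horizontal) placements: rows * (cols-1) = 6 * 4 = 24
Advantage = Left - Right = 25 - 24 = 1

1


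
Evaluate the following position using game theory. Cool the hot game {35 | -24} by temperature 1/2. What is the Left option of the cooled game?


Original game: {35 | -24} (a switch {a | b} with a > b).
Cooling by t (for t below the temperature (a - b)/2 = 59/2) taxes each move by t: {a | b} cooled by t is {a - t | b + t}.
Cooling amount: t = 1/2
Cooled Left option: 35 - 1/2 = 69/2
Cooled Right option: -24 + 1/2 = -47/2
Cooled game: {69/2 | -47/2}
Left option = 69/2

69/2


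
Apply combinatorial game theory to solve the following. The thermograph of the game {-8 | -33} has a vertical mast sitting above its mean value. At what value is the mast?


Game = {-8 | -33}, a switch {a | b} with numbers a > b.
Its thermograph has left wall a - t and right wall b + t, which meet at t = (a - b)/2, where both equal (a + b)/2. So the mast (mean value) is at (a + b)/2.
Mean = (-8 + (-33))/2 = -41/2 = -41/2

-41/2


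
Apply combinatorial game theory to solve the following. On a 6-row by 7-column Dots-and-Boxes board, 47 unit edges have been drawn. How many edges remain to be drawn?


Grid: 6 x 7 boxes, i.e. 7 rows and 8 columns of dots.
Horizontal edges: (rows + 1) * cols = 7 * 7 = 49
Vertical edges: rows * (cols + 1) = 6 * 8 = 48
Total edges: 49 + 48 = 97
Edges drawn: 47
Remaining: 97 - 47 = 50

50


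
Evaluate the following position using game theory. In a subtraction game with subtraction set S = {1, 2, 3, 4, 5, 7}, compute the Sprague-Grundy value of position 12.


The subtraction set is S = {1, 2, 3, 4, 5, 7}.
G(k) = mex{ G(k - s) : s in S, s <= k }. We compute iteratively: G(0) = 0.
G(1) = mex({0}) = 1
G(2) = mex({0, 1}) = 2
G(3) = mex({0, 1, 2}) = 3
G(4) = mex({0, 1, 2, 3}) = 4
G(5) = mex({0, 1, 2, 3, 4}) = 5
G(6) = mex({1, 2, 3, 4, 5}) = 0
G(7) = mex({0, 2, 3, 4, 5}) = 1
G(8) = mex({0, 1, 3, 4, 5}) = 2
G(9) = mex({0, 1, 2, 4, 5}) = 3
G(10) = mex({0, 1, 2, 3, 5}) = 4
G(11) = mex({0, 1, 2, 3, 4}) = 5
G(12) = mex({1, 2, 3, 4, 5}) = 0
Therefore G(12) = 0.

0


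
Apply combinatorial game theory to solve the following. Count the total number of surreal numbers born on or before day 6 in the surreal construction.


Day 0: {|} = 0 is born. Count = 1.
Day n: the number of surreal numbers born by day n is 2^(n+1) - 1.
By day 0: 2^1 - 1 = 1
By day 1: 2^2 - 1 = 3
By day 2: 2^3 - 1 = 7
By day 3: 2^4 - 1 = 15
By day 4: 2^5 - 1 = 31
By day 5: 2^6 - 1 = 63
By day 6: 2^7 - 1 = 127
By day 6: 127 surreal numbers.

127


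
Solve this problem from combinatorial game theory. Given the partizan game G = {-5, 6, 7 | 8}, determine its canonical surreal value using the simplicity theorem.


Left options: {-5, 6, 7}, max = 7
Right options: {8}, min = 8
All options are numbers and max(Left) < min(Right), so by the simplicity theorem the value is the simplest (earliest-born) number strictly between 7 and 8.
No integer lies strictly between 7 and 8, so the value is the dyadic rational m/2^k in the interval with the smallest k (then m odd); search k = 1, 2, ...:
Denominator 2: 15/2 lies strictly between 7 and 8 -- found.
The simplest number in the interval is 15/2.
Game value = 15/2

15/2


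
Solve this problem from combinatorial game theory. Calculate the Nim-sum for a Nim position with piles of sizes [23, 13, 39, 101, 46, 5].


We need the XOR (exclusive or) of all pile sizes.
After XOR-ing pile 1 (size 23): 0 XOR 23 = 23
After XOR-ing pile 2 (size 13): 23 XOR 13 = 26
After XOR-ing pile 3 (size 39): 26 XOR 39 = 61
After XOR-ing pile 4 (size 101): 61 XOR 101 = 88
After XOR-ing pile 5 (size 46): 88 XOR 46 = 118
After XOR-ing pile 6 (size 5): 118 XOR 5 = 115
The Nim-value of this position is 115.

115


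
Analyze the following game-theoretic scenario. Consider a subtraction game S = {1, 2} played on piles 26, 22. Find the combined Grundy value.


Subtraction set: {1, 2}
For this subtraction set, G(n) = n mod 3 (period = max + 1 = 3).
Pile 1 (size 26): G(26) = 26 mod 3 = 2
Pile 2 (size 22): G(22) = 22 mod 3 = 1
Total Grundy value = XOR of all: 2 XOR 1 = 3

3


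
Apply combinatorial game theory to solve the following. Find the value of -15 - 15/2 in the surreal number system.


x = -15, y = 15/2
Converting to common denominator: 2
x = -30/2, y = 15/2
x - y = -15 - 15/2 = -45/2

-45/2


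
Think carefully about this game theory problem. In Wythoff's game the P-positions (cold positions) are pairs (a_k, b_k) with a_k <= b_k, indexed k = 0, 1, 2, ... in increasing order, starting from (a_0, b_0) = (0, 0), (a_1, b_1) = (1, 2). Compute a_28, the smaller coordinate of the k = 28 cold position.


By Wythoff's theorem, a_k = floor(k * phi) and b_k = floor(k * phi^2) = a_k + k, where phi = (1 + sqrt(5))/2 is the golden ratio.
phi = (1 + sqrt(5))/2 = 1.618034
k = 28
k * phi = 28 * 1.618034 = 45.304952
a_28 = floor(k * phi) = 45

45


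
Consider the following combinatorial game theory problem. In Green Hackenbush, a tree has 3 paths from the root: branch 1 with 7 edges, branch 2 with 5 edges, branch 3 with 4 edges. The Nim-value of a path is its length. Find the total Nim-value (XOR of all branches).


The tree has 3 branches from the ground vertex.
In Green Hackenbush, the Nim-value of a simple path of length k is k.
Branch 1: length 7, Nim-value = 7
Branch 2: length 5, Nim-value = 5
Branch 3: length 4, Nim-value = 4
Total Nim-value = XOR of all branch values:
0 XOR 7 = 7
7 XOR 5 = 2
2 XOR 4 = 6
Nim-value of the tree = 6

6


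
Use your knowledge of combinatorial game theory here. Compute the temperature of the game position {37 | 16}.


The game is {37 | 16}, a switch {a | b} with numbers a > b.
Cooling {a | b} by t gives {a - t | b + t}, which stops being hot when a - t = b + t, i.e. at t = (a - b)/2. So the temperature of a switch is (a - b)/2.
Temperature = (Left option - Right option) / 2
= (37 - (16)) / 2
= 21 / 2
= 21/2

21/2


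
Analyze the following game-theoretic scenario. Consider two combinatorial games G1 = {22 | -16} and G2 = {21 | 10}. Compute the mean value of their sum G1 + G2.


G1 = {22 | -16}, G2 = {21 | 10}
Each is a switch {a | b} with numbers a > b; its mean value is (a + b)/2, and mean value is additive over game sums: m(G1 + G2) = m(G1) + m(G2).
Mean of G1 = (22 + (-16))/2 = 6/2 = 3
Mean of G2 = (21 + (10))/2 = 31/2 = 31/2
Mean of G1 + G2 = 3 + 31/2 = 37/2

37/2


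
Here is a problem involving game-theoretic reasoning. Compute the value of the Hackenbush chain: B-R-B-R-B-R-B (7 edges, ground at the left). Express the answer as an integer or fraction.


Edges (from ground): B-R-B-R-B-R-B
By Berlekamp's sign-expansion rule, a Blue-Red Hackenbush stalk has the value of the surreal number whose sign sequence is the edge sequence with B -> + and R -> -.
Sign sequence: +-+-+-+
Trace the sign expansion in the surreal number tree, starting from 0:
Edge 1: B (sign +) -> bounds (0, +inf), value = 1
Edge 2: R (sign -) -> bounds (0, 1), value = 1/2
Edge 3: B (sign +) -> bounds (1/2, 1), value = 3/4
Edge 4: R (sign -) -> bounds (1/2, 3/4), value = 5/8
Edge 5: B (sign +) -> bounds (5/8, 3/4), value = 11/16
Edge 6: R (sign -) -> bounds (5/8, 11/16), value = 21/32
Edge 7: B (sign +) -> bounds (21/32, 11/16), value = 43/64
Game value = 43/64

43/64


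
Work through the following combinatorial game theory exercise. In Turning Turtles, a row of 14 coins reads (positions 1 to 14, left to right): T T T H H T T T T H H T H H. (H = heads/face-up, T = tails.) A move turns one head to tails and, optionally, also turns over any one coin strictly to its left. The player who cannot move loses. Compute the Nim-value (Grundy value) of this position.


Coins: T T T H H T T T T H H T H H
Key fact: a single head at position k behaves exactly like a Nim heap of size k (turning it to T and optionally flipping a coin at j < k corresponds to moving the heap from k to j, or to 0), and heads combine as a disjunctive sum (two heads at the same place would cancel, matching j XOR j = 0). So the Nim-value is the XOR of the 1-indexed positions of the heads.
Face-up positions (1-indexed): [4, 5, 10, 11, 13, 14]
XOR 0 with 4: 0 XOR 4 = 4
XOR 4 with 5: 4 XOR 5 = 1
XOR 1 with 10: 1 XOR 10 = 11
XOR 11 with 11: 11 XOR 11 = 0
XOR 0 with 13: 0 XOR 13 = 13
XOR 13 with 14: 13 XOR 14 = 3
Nim-value = 3

3


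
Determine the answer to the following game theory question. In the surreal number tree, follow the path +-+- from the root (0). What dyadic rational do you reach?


Sign expansion: +-+-
Rule: track bounds (lo, hi), initially (-inf, +inf). On '+', the current value becomes lo and we move to the simplest number in (value, hi): value + 1 if hi = +inf, otherwise the midpoint (value + hi)/2. On '-', the current value becomes hi and we move to value - 1 if lo = -inf, otherwise the midpoint (lo + value)/2.
Start at 0.
Step 1: sign = +, move right. Bounds: (0, +inf). Value = 1
Step 2: sign = -, move left. Bounds: (0, 1). Value = 1/2
Step 3: sign = +, move right. Bounds: (1/2, 1). Value = 3/4
Step 4: sign = -, move left. Bounds: (1/2, 3/4). Value = 5/8
The surreal number with sign expansion +-+- is 5/8.

5/8


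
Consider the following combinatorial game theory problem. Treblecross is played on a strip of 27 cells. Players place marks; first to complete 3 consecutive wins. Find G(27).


Treblecross: place X on empty cells; 3-in-a-row wins.
Playing within two cells of an existing X lets the opponent win at once, so sensible play treats the cells i-2..i+2 around each X as dead. The player left with no safe cell loses, so this is a normal-play take-away game on strips of safe cells.
Placing X at cell i (0-indexed) of a strip of k safe cells leaves independent strips of sizes max(0, i-2) and max(0, k-i-3). Hence G(k) = mex{ G(max(0,i-2)) XOR G(max(0,k-i-3)) : 0 <= i < k }, with G(0) = 0.
G(1): splits (0,0):0^0=0 -> mex({0}) = 1
G(2): splits (0,0):0^0=0 -> mex({0}) = 1
G(3): splits (0,0):0^0=0 -> mex({0}) = 1
G(4): splits (0,1):0^1=1 (0,0):0^0=0 -> mex({0, 1}) = 2
G(5): splits (0,2):0^1=1 (0,1):0^1=1 (0,0):0^0=0 -> mex({0, 1}) = 2
G(6) = mex({1}) = 0
G(7) = mex({0, 1, 2}) = 3
G(8) = mex({0, 1, 2}) = 3
G(9) = mex({0, 2}) = 1
G(10) = mex({0, 2, 3}) = 1
G(11) = mex({0, 3}) = 1
G(12) = mex({1, 3}) = 0
G(13) = mex({0, 1, 2, 3}) = 4
G(14) = mex({0, 1, 2}) = 3
G(15) = mex({0, 1, 2}) = 3
G(16) = mex({0, 1, 2, 4}) = 3
G(17) = mex({0, 1, 3, 4}) = 2
G(18) = mex({0, 1, 3, 4}) = 2
G(19) = mex({0, 1, 3, 5}) = 2
G(20) = mex({0, 1, 2, 3, 5}) = 4
G(21) = mex({0, 1, 2, 3, 5}) = 4
G(22) = mex({1, 2, 6}) = 0
G(23) = mex({0, 1, 2, 3, 4, 6}) = 5
G(24) = mex({0, 1, 2, 3, 4}) = 5
G(25) = mex({0, 1, 3, 4, 7}) = 2
G(26) = mex({0, 1, 3, 4, 5, 7}) = 2
G(27) = mex({0, 1, 3, 5}) = 2
Therefore G(27) = 2.

2


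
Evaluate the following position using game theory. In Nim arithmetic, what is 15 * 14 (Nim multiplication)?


Nim multiplication is bilinear over XOR: (u XOR v) * w = (u*w) XOR (v*w).
So we split each operand into its bit components and XOR the pairwise Nim products.
15 = 1 + 2 + 4 + 8 (as XOR of powers of 2).
14 = 2 + 4 + 8 (as XOR of powers of 2).
Using the standard Nim-product table on single bits:
  2*2 = 3,   2*4 = 8,   2*8 = 12,
  4*4 = 6,   4*8 = 11,  8*8 = 13,
and  1*x = x (identity), k*l = l*k (commutative).
Pairwise Nim products:
  1 * 2 = 2
  1 * 4 = 4
  1 * 8 = 8
  2 * 2 = 3
  2 * 4 = 8
  2 * 8 = 12
  4 * 2 = 8
  4 * 4 = 6
  4 * 8 = 11
  8 * 2 = 12
  8 * 4 = 11
  8 * 8 = 13
XOR them: 2 XOR 4 XOR 8 XOR 3 XOR 8 XOR 12 XOR 8 XOR 6 XOR 11 XOR 12 XOR 11 XOR 13 = 6.
Result: 15 * 14 = 6 (in Nim).

6
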